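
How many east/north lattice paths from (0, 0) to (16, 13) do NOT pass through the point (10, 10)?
Number of paths = 52344411

Total paths from (0, 0) to (16, 13): C(29, 16) = 67863915. Paths through (10, 10): (paths (0, 0) → (10, 10)) × (paths (10, 10) → (16, 13)) = C(20, 10) · C(9, 6) = 184756 · 84 = 15519504. Avoidance count = 67863915 − 15519504 = 52344411.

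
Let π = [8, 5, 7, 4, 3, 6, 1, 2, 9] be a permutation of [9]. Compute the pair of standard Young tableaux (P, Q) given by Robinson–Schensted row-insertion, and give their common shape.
P = [1, 2, 9] / [3, 6] / [4, 7] / [5] / [8];  Q = [1, 3, 9] / [2, 6] / [4, 8] / [5] / [7];  common shape = (3, 2, 2, 1, 1)

Row-insert the values π_1, π_2, … into P one at a time, bumping the leftmost entry strictly greater than the inserted value down to the next row. The recording tableau Q records, in position (i, j), the step at which that cell was added to P.
  Insert 8 (step 1): P = [8];  Q = [1]
  Insert 5 (step 2): P = [5] / [8];  Q = [1] / [2]
  Insert 7 (step 3): P = [5, 7] / [8];  Q = [1, 3] / [2]
  Insert 4 (step 4): P = [4, 7] / [5] / [8];  Q = [1, 3] / [2] / [4]
  Insert 3 (step 5): P = [3, 7] / [4] / [5] / [8];  Q = [1, 3] / [2] / [4] / [5]
  Insert 6 (step 6): P = [3, 6] / [4, 7] / [5] / [8];  Q = [1, 3] / [2, 6] / [4] / [5]
  Insert 1 (step 7): P = [1, 6] / [3, 7] / [4] / [5] / [8];  Q = [1, 3] / [2, 6] / [4] / [5] / [7]
  Insert 2 (step 8): P = [1, 2] / [3, 6] / [4, 7] / [5] / [8];  Q = [1, 3] / [2, 6] / [4, 8] / [5] / [7]
  Insert 9 (step 9): P = [1, 2, 9] / [3, 6] / [4, 7] / [5] / [8];  Q = [1, 3, 9] / [2, 6] / [4, 8] / [5] / [7]
Final shape: (3, 2, 2, 1, 1).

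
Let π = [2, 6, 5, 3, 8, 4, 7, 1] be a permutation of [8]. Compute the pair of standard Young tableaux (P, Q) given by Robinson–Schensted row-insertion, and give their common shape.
P = [1, 3, 4, 7] / [2, 8] / [5] / [6];  Q = [1, 2, 5, 7] / [3, 6] / [4] / [8];  common shape = (4, 2, 1, 1)

Row-insert the values π_1, π_2, … into P one at a time, bumping the leftmost entry strictly greater than the inserted value down to the next row. The recording tableau Q records, in position (i, j), the step at which that cell was added to P.
  Insert 2 (step 1): P = [2];  Q = [1]
  Insert 6 (step 2): P = [2, 6];  Q = [1, 2]
  Insert 5 (step 3): P = [2, 5] / [6];  Q = [1, 2] / [3]
  Insert 3 (step 4): P = [2, 3] / [5] / [6];  Q = [1, 2] / [3] / [4]
  Insert 8 (step 5): P = [2, 3, 8] / [5] / [6];  Q = [1, 2, 5] / [3] / [4]
  Insert 4 (step 6): P = [2, 3, 4] / [5, 8] / [6];  Q = [1, 2, 5] / [3, 6] / [4]
  Insert 7 (step 7): P = [2, 3, 4, 7] / [5, 8] / [6];  Q = [1, 2, 5, 7] / [3, 6] / [4]
  Insert 1 (step 8): P = [1, 3, 4, 7] / [2, 8] / [5] / [6];  Q = [1, 2, 5, 7] / [3, 6] / [4] / [8]
Final shape: (4, 2, 1, 1).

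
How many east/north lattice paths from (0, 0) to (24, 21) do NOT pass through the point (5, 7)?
Number of paths = 3125158863750

Total paths from (0, 0) to (24, 21): C(45, 24) = 3773655750150. Paths through (5, 7): (paths (0, 0) → (5, 7)) × (paths (5, 7) → (24, 21)) = C(12, 5) · C(33, 19) = 792 · 818809200 = 648496886400. Avoidance count = 3773655750150 − 648496886400 = 3125158863750.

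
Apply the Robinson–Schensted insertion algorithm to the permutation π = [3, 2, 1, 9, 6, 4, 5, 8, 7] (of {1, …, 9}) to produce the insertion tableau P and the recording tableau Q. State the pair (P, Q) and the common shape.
P = [1, 4, 5, 7] / [2, 6, 8] / [3, 9];  Q = [1, 4, 7, 8] / [2, 5, 9] / [3, 6];  common shape = (4, 3, 2)

Row-insert the values π_1, π_2, … into P one at a time, bumping the leftmost entry strictly greater than the inserted value down to the next row. The recording tableau Q records, in position (i, j), the step at which that cell was added to P.
  Insert 3 (step 1): P = [3];  Q = [1]
  Insert 2 (step 2): P = [2] / [3];  Q = [1] / [2]
  Insert 1 (step 3): P = [1] / [2] / [3];  Q = [1] / [2] / [3]
  Insert 9 (step 4): P = [1, 9] / [2] / [3];  Q = [1, 4] / [2] / [3]
  Insert 6 (step 5): P = [1, 6] / [2, 9] / [3];  Q = [1, 4] / [2, 5] / [3]
  Insert 4 (step 6): P = [1, 4] / [2, 6] / [3, 9];  Q = [1, 4] / [2, 5] / [3, 6]
  Insert 5 (step 7): P = [1, 4, 5] / [2, 6] / [3, 9];  Q = [1, 4, 7] / [2, 5] / [3, 6]
  Insert 8 (step 8): P = [1, 4, 5, 8] / [2, 6] / [3, 9];  Q = [1, 4, 7, 8] / [2, 5] / [3, 6]
  Insert 7 (step 9): P = [1, 4, 5, 7] / [2, 6, 8] / [3, 9];  Q = [1, 4, 7, 8] / [2, 5, 9] / [3, 6]
Final shape: (4, 3, 2).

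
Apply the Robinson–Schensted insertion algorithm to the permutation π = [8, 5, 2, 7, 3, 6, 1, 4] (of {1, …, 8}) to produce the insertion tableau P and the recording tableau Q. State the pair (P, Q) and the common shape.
P = [1, 3, 4] / [2, 6] / [5, 7] / [8];  Q = [1, 4, 6] / [2, 5] / [3, 8] / [7];  common shape = (3, 2, 2, 1)

Row-insert the values π_1, π_2, … into P one at a time, bumping the leftmost entry strictly greater than the inserted value down to the next row. The recording tableau Q records, in position (i, j), the step at which that cell was added to P.
  Insert 8 (step 1): P = [8];  Q = [1]
  Insert 5 (step 2): P = [5] / [8];  Q = [1] / [2]
  Insert 2 (step 3): P = [2] / [5] / [8];  Q = [1] / [2] / [3]
  Insert 7 (step 4): P = [2, 7] / [5] / [8];  Q = [1, 4] / [2] / [3]
  Insert 3 (step 5): P = [2, 3] / [5, 7] / [8];  Q = [1, 4] / [2, 5] / [3]
  Insert 6 (step 6): P = [2, 3, 6] / [5, 7] / [8];  Q = [1, 4, 6] / [2, 5] / [3]
  Insert 1 (step 7): P = [1, 3, 6] / [2, 7] / [5] / [8];  Q = [1, 4, 6] / [2, 5] / [3] / [7]
  Insert 4 (step 8): P = [1, 3, 4] / [2, 6] / [5, 7] / [8];  Q = [1, 4, 6] / [2, 5] / [3, 8] / [7]
Final shape: (3, 2, 2, 1).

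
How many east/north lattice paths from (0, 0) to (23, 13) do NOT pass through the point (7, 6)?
Number of paths = 1890100188

Total paths from (0, 0) to (23, 13): C(36, 23) = 2310789600. Paths through (7, 6): (paths (0, 0) → (7, 6)) × (paths (7, 6) → (23, 13)) = C(13, 7) · C(23, 16) = 1716 · 245157 = 420689412. Avoidance count = 2310789600 − 420689412 = 1890100188.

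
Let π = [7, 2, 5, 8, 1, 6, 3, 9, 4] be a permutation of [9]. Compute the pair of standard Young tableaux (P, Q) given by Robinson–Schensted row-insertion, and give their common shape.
P = [1, 3, 4, 9] / [2, 5, 6] / [7, 8];  Q = [1, 3, 4, 8] / [2, 6, 9] / [5, 7];  common shape = (4, 3, 2)

Row-insert the values π_1, π_2, … into P one at a time, bumping the leftmost entry strictly greater than the inserted value down to the next row. The recording tableau Q records, in position (i, j), the step at which that cell was added to P.
  Insert 7 (step 1): P = [7];  Q = [1]
  Insert 2 (step 2): P = [2] / [7];  Q = [1] / [2]
  Insert 5 (step 3): P = [2, 5] / [7];  Q = [1, 3] / [2]
  Insert 8 (step 4): P = [2, 5, 8] / [7];  Q = [1, 3, 4] / [2]
  Insert 1 (step 5): P = [1, 5, 8] / [2] / [7];  Q = [1, 3, 4] / [2] / [5]
  Insert 6 (step 6): P = [1, 5, 6] / [2, 8] / [7];  Q = [1, 3, 4] / [2, 6] / [5]
  Insert 3 (step 7): P = [1, 3, 6] / [2, 5] / [7, 8];  Q = [1, 3, 4] / [2, 6] / [5, 7]
  Insert 9 (step 8): P = [1, 3, 6, 9] / [2, 5] / [7, 8];  Q = [1, 3, 4, 8] / [2, 6] / [5, 7]
  Insert 4 (step 9): P = [1, 3, 4, 9] / [2, 5, 6] / [7, 8];  Q = [1, 3, 4, 8] / [2, 6, 9] / [5, 7]
Final shape: (4, 3, 2).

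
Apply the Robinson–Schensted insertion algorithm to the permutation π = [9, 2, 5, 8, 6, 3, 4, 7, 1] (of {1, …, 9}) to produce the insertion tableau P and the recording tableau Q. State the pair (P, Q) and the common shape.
P = [1, 3, 4, 7] / [2, 6] / [5] / [8] / [9];  Q = [1, 3, 4, 8] / [2, 7] / [5] / [6] / [9];  common shape = (4, 2, 1, 1, 1)

Row-insert the values π_1, π_2, … into P one at a time, bumping the leftmost entry strictly greater than the inserted value down to the next row. The recording tableau Q records, in position (i, j), the step at which that cell was added to P.
  Insert 9 (step 1): P = [9];  Q = [1]
  Insert 2 (step 2): P = [2] / [9];  Q = [1] / [2]
  Insert 5 (step 3): P = [2, 5] / [9];  Q = [1, 3] / [2]
  Insert 8 (step 4): P = [2, 5, 8] / [9];  Q = [1, 3, 4] / [2]
  Insert 6 (step 5): P = [2, 5, 6] / [8] / [9];  Q = [1, 3, 4] / [2] / [5]
  Insert 3 (step 6): P = [2, 3, 6] / [5] / [8] / [9];  Q = [1, 3, 4] / [2] / [5] / [6]
  Insert 4 (step 7): P = [2, 3, 4] / [5, 6] / [8] / [9];  Q = [1, 3, 4] / [2, 7] / [5] / [6]
  Insert 7 (step 8): P = [2, 3, 4, 7] / [5, 6] / [8] / [9];  Q = [1, 3, 4, 8] / [2, 7] / [5] / [6]
  Insert 1 (step 9): P = [1, 3, 4, 7] / [2, 6] / [5] / [8] / [9];  Q = [1, 3, 4, 8] / [2, 7] / [5] / [6] / [9]
Final shape: (4, 2, 1, 1, 1).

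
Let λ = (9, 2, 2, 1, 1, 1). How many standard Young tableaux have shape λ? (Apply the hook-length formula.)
# SYT of shape (9, 2, 2, 1, 1, 1) = 82368

Hook-length formula: f^λ = n! / Π hook(c), product over all cells c of the Young diagram. For λ = (9, 2, 2, 1, 1, 1), n = 16 boxes. Hook lengths by row (left-to-right, top-to-bottom): [14, 10, 7, 6, 5, 4, 3, 2, 1]; [6, 2]; [5, 1]; [3]; [2]; [1]. Product of hooks = 254016000. So f^λ = 16! / 254016000 = 20922789888000 / 254016000 = 82368.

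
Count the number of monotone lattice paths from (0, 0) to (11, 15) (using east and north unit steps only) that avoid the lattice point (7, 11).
Number of paths = 5498480

Total paths from (0, 0) to (11, 15): C(26, 11) = 7726160. Paths through (7, 11): (paths (0, 0) → (7, 11)) × (paths (7, 11) → (11, 15)) = C(18, 7) · C(8, 4) = 31824 · 70 = 2227680. Avoidance count = 7726160 − 2227680 = 5498480.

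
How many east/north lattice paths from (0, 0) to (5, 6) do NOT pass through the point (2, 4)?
Number of paths = 312

Total paths from (0, 0) to (5, 6): C(11, 5) = 462. Paths through (2, 4): (paths (0, 0) → (2, 4)) × (paths (2, 4) → (5, 6)) = C(6, 2) · C(5, 3) = 15 · 10 = 150. Avoidance count = 462 − 150 = 312.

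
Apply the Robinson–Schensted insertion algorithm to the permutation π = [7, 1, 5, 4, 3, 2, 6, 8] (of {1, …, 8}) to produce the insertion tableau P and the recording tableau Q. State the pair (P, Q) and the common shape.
P = [1, 2, 6, 8] / [3] / [4] / [5] / [7];  Q = [1, 3, 7, 8] / [2] / [4] / [5] / [6];  common shape = (4, 1, 1, 1, 1)

Row-insert the values π_1, π_2, … into P one at a time, bumping the leftmost entry strictly greater than the inserted value down to the next row. The recording tableau Q records, in position (i, j), the step at which that cell was added to P.
  Insert 7 (step 1): P = [7];  Q = [1]
  Insert 1 (step 2): P = [1] / [7];  Q = [1] / [2]
  Insert 5 (step 3): P = [1, 5] / [7];  Q = [1, 3] / [2]
  Insert 4 (step 4): P = [1, 4] / [5] / [7];  Q = [1, 3] / [2] / [4]
  Insert 3 (step 5): P = [1, 3] / [4] / [5] / [7];  Q = [1, 3] / [2] / [4] / [5]
  Insert 2 (step 6): P = [1, 2] / [3] / [4] / [5] / [7];  Q = [1, 3] / [2] / [4] / [5] / [6]
  Insert 6 (step 7): P = [1, 2, 6] / [3] / [4] / [5] / [7];  Q = [1, 3, 7] / [2] / [4] / [5] / [6]
  Insert 8 (step 8): P = [1, 2, 6, 8] / [3] / [4] / [5] / [7];  Q = [1, 3, 7, 8] / [2] / [4] / [5] / [6]
Final shape: (4, 1, 1, 1, 1).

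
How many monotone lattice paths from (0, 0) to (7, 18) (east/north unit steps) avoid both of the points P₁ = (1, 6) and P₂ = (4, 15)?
Number of paths = 304032

Inclusion–exclusion. Total paths: C(25, 7) = 480700. Through P₁: C(7, 1)·C(18, 6) = 129948. Through P₂: C(19, 4)·C(6, 3) = 77520. Since P₁ is strictly southwest of P₂, a monotone path through both must visit P₁ then P₂; paths through both = C(7, 1)·C(12, 3)·C(6, 3) = 30800. Avoid both = 480700 − 129948 − 77520 + 30800 = 304032.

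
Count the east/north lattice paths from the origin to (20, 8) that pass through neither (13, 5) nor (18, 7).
Number of paths = 1177629

Inclusion–exclusion. Total paths: C(28, 20) = 3108105. Through P₁: C(18, 13)·C(10, 7) = 1028160. Through P₂: C(25, 18)·C(3, 2) = 1442100. Since P₁ is strictly southwest of P₂, a monotone path through both must visit P₁ then P₂; paths through both = C(18, 13)·C(7, 5)·C(3, 2) = 539784. Avoid both = 3108105 − 1028160 − 1442100 + 539784 = 1177629.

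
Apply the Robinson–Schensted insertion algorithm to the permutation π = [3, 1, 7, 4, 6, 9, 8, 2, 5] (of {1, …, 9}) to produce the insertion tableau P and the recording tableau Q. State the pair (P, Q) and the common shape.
P = [1, 2, 5, 8] / [3, 4, 6] / [7, 9];  Q = [1, 3, 5, 6] / [2, 4, 7] / [8, 9];  common shape = (4, 3, 2)

Row-insert the values π_1, π_2, … into P one at a time, bumping the leftmost entry strictly greater than the inserted value down to the next row. The recording tableau Q records, in position (i, j), the step at which that cell was added to P.
  Insert 3 (step 1): P = [3];  Q = [1]
  Insert 1 (step 2): P = [1] / [3];  Q = [1] / [2]
  Insert 7 (step 3): P = [1, 7] / [3];  Q = [1, 3] / [2]
  Insert 4 (step 4): P = [1, 4] / [3, 7];  Q = [1, 3] / [2, 4]
  Insert 6 (step 5): P = [1, 4, 6] / [3, 7];  Q = [1, 3, 5] / [2, 4]
  Insert 9 (step 6): P = [1, 4, 6, 9] / [3, 7];  Q = [1, 3, 5, 6] / [2, 4]
  Insert 8 (step 7): P = [1, 4, 6, 8] / [3, 7, 9];  Q = [1, 3, 5, 6] / [2, 4, 7]
  Insert 2 (step 8): P = [1, 2, 6, 8] / [3, 4, 9] / [7];  Q = [1, 3, 5, 6] / [2, 4, 7] / [8]
  Insert 5 (step 9): P = [1, 2, 5, 8] / [3, 4, 6] / [7, 9];  Q = [1, 3, 5, 6] / [2, 4, 7] / [8, 9]
Final shape: (4, 3, 2).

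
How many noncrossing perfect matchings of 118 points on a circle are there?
C_59 = 405944995127576985730643443367112

These noncrossing handshakes are counted by the Catalan number C_n = (1/(n + 1)) · C(2n, n). For n = 59: C_59 = (1/60) · C(118, 59) = 24356699707654619143838606602026720/60 = 405944995127576985730643443367112.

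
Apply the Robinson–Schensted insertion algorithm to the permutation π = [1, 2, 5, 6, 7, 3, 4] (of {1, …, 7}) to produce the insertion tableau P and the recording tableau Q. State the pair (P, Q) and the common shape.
P = [1, 2, 3, 4, 7] / [5, 6];  Q = [1, 2, 3, 4, 5] / [6, 7];  common shape = (5, 2)

Row-insert the values π_1, π_2, … into P one at a time, bumping the leftmost entry strictly greater than the inserted value down to the next row. The recording tableau Q records, in position (i, j), the step at which that cell was added to P.
  Insert 1 (step 1): P = [1];  Q = [1]
  Insert 2 (step 2): P = [1, 2];  Q = [1, 2]
  Insert 5 (step 3): P = [1, 2, 5];  Q = [1, 2, 3]
  Insert 6 (step 4): P = [1, 2, 5, 6];  Q = [1, 2, 3, 4]
  Insert 7 (step 5): P = [1, 2, 5, 6, 7];  Q = [1, 2, 3, 4, 5]
  Insert 3 (step 6): P = [1, 2, 3, 6, 7] / [5];  Q = [1, 2, 3, 4, 5] / [6]
  Insert 4 (step 7): P = [1, 2, 3, 4, 7] / [5, 6];  Q = [1, 2, 3, 4, 5] / [6, 7]
Final shape: (5, 2).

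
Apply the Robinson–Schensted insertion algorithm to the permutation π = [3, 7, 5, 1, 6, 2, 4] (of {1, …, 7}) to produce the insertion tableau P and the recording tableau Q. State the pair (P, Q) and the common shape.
P = [1, 2, 4] / [3, 5, 6] / [7];  Q = [1, 2, 5] / [3, 6, 7] / [4];  common shape = (3, 3, 1)

Row-insert the values π_1, π_2, … into P one at a time, bumping the leftmost entry strictly greater than the inserted value down to the next row. The recording tableau Q records, in position (i, j), the step at which that cell was added to P.
  Insert 3 (step 1): P = [3];  Q = [1]
  Insert 7 (step 2): P = [3, 7];  Q = [1, 2]
  Insert 5 (step 3): P = [3, 5] / [7];  Q = [1, 2] / [3]
  Insert 1 (step 4): P = [1, 5] / [3] / [7];  Q = [1, 2] / [3] / [4]
  Insert 6 (step 5): P = [1, 5, 6] / [3] / [7];  Q = [1, 2, 5] / [3] / [4]
  Insert 2 (step 6): P = [1, 2, 6] / [3, 5] / [7];  Q = [1, 2, 5] / [3, 6] / [4]
  Insert 4 (step 7): P = [1, 2, 4] / [3, 5, 6] / [7];  Q = [1, 2, 5] / [3, 6, 7] / [4]
Final shape: (3, 3, 1).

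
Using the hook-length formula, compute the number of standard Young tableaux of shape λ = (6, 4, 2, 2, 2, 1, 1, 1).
# SYT of shape (6, 4, 2, 2, 2, 1, 1, 1) = 28651392

Hook-length formula: f^λ = n! / Π hook(c), product over all cells c of the Young diagram. For λ = (6, 4, 2, 2, 2, 1, 1, 1), n = 19 boxes. Hook lengths by row (left-to-right, top-to-bottom): [13, 9, 5, 4, 2, 1]; [10, 6, 2, 1]; [7, 3]; [6, 2]; [5, 1]; [3]; [2]; [1]. Product of hooks = 4245696000. So f^λ = 19! / 4245696000 = 121645100408832000 / 4245696000 = 28651392.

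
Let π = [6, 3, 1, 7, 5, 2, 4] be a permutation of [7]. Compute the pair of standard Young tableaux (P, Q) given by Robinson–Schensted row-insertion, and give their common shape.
P = [1, 2, 4] / [3, 5] / [6, 7];  Q = [1, 4, 7] / [2, 5] / [3, 6];  common shape = (3, 2, 2)

Row-insert the values π_1, π_2, … into P one at a time, bumping the leftmost entry strictly greater than the inserted value down to the next row. The recording tableau Q records, in position (i, j), the step at which that cell was added to P.
  Insert 6 (step 1): P = [6];  Q = [1]
  Insert 3 (step 2): P = [3] / [6];  Q = [1] / [2]
  Insert 1 (step 3): P = [1] / [3] / [6];  Q = [1] / [2] / [3]
  Insert 7 (step 4): P = [1, 7] / [3] / [6];  Q = [1, 4] / [2] / [3]
  Insert 5 (step 5): P = [1, 5] / [3, 7] / [6];  Q = [1, 4] / [2, 5] / [3]
  Insert 2 (step 6): P = [1, 2] / [3, 5] / [6, 7];  Q = [1, 4] / [2, 5] / [3, 6]
  Insert 4 (step 7): P = [1, 2, 4] / [3, 5] / [6, 7];  Q = [1, 4, 7] / [2, 5] / [3, 6]
Final shape: (3, 2, 2).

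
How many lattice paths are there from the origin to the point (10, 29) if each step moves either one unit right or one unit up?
Number of paths = 635745396

A monotone lattice path from (0, 0) to (10, 29) consists of 10 east steps and 29 north steps in some order, so it is determined by which 10 of the 39 steps are east. The count is C(39, 10) = 635745396.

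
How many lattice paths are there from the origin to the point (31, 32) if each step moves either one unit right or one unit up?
Number of paths = 916312070471295267

A monotone lattice path from (0, 0) to (31, 32) consists of 31 east steps and 32 north steps in some order, so it is determined by which 31 of the 63 steps are east. The count is C(63, 31) = 916312070471295267.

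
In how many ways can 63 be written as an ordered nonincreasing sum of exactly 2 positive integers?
p(63, 2 parts) = 31

Partitions of n into exactly k parts are in bijection with partitions of n − k into at most k parts (subtract 1 from each part). So p(63, exactly 2) = p(61, parts ≤ 2). Computing via the recurrence p(m, j) = p(m, j−1) + p(m−j, j) gives 31.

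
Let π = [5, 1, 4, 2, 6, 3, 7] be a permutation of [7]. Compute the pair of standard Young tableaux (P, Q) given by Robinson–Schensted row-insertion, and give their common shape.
P = [1, 2, 3, 7] / [4, 6] / [5];  Q = [1, 3, 5, 7] / [2, 6] / [4];  common shape = (4, 2, 1)

Row-insert the values π_1, π_2, … into P one at a time, bumping the leftmost entry strictly greater than the inserted value down to the next row. The recording tableau Q records, in position (i, j), the step at which that cell was added to P.
  Insert 5 (step 1): P = [5];  Q = [1]
  Insert 1 (step 2): P = [1] / [5];  Q = [1] / [2]
  Insert 4 (step 3): P = [1, 4] / [5];  Q = [1, 3] / [2]
  Insert 2 (step 4): P = [1, 2] / [4] / [5];  Q = [1, 3] / [2] / [4]
  Insert 6 (step 5): P = [1, 2, 6] / [4] / [5];  Q = [1, 3, 5] / [2] / [4]
  Insert 3 (step 6): P = [1, 2, 3] / [4, 6] / [5];  Q = [1, 3, 5] / [2, 6] / [4]
  Insert 7 (step 7): P = [1, 2, 3, 7] / [4, 6] / [5];  Q = [1, 3, 5, 7] / [2, 6] / [4]
Final shape: (4, 2, 1).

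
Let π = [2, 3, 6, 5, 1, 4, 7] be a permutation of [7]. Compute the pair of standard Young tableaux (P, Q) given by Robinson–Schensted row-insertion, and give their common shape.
P = [1, 3, 4, 7] / [2, 5] / [6];  Q = [1, 2, 3, 7] / [4, 6] / [5];  common shape = (4, 2, 1)

Row-insert the values π_1, π_2, … into P one at a time, bumping the leftmost entry strictly greater than the inserted value down to the next row. The recording tableau Q records, in position (i, j), the step at which that cell was added to P.
  Insert 2 (step 1): P = [2];  Q = [1]
  Insert 3 (step 2): P = [2, 3];  Q = [1, 2]
  Insert 6 (step 3): P = [2, 3, 6];  Q = [1, 2, 3]
  Insert 5 (step 4): P = [2, 3, 5] / [6];  Q = [1, 2, 3] / [4]
  Insert 1 (step 5): P = [1, 3, 5] / [2] / [6];  Q = [1, 2, 3] / [4] / [5]
  Insert 4 (step 6): P = [1, 3, 4] / [2, 5] / [6];  Q = [1, 2, 3] / [4, 6] / [5]
  Insert 7 (step 7): P = [1, 3, 4, 7] / [2, 5] / [6];  Q = [1, 2, 3, 7] / [4, 6] / [5]
Final shape: (4, 2, 1).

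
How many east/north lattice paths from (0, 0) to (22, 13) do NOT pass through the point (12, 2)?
Number of paths = 1444240644

Total paths from (0, 0) to (22, 13): C(35, 22) = 1476337800. Paths through (12, 2): (paths (0, 0) → (12, 2)) × (paths (12, 2) → (22, 13)) = C(14, 12) · C(21, 10) = 91 · 352716 = 32097156. Avoidance count = 1476337800 − 32097156 = 1444240644.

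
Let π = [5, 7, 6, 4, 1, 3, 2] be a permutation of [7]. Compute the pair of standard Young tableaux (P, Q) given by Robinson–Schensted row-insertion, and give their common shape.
P = [1, 2] / [3, 6] / [4] / [5] / [7];  Q = [1, 2] / [3, 6] / [4] / [5] / [7];  common shape = (2, 2, 1, 1, 1)

Row-insert the values π_1, π_2, … into P one at a time, bumping the leftmost entry strictly greater than the inserted value down to the next row. The recording tableau Q records, in position (i, j), the step at which that cell was added to P.
  Insert 5 (step 1): P = [5];  Q = [1]
  Insert 7 (step 2): P = [5, 7];  Q = [1, 2]
  Insert 6 (step 3): P = [5, 6] / [7];  Q = [1, 2] / [3]
  Insert 4 (step 4): P = [4, 6] / [5] / [7];  Q = [1, 2] / [3] / [4]
  Insert 1 (step 5): P = [1, 6] / [4] / [5] / [7];  Q = [1, 2] / [3] / [4] / [5]
  Insert 3 (step 6): P = [1, 3] / [4, 6] / [5] / [7];  Q = [1, 2] / [3, 6] / [4] / [5]
  Insert 2 (step 7): P = [1, 2] / [3, 6] / [4] / [5] / [7];  Q = [1, 2] / [3, 6] / [4] / [5] / [7]
Final shape: (2, 2, 1, 1, 1).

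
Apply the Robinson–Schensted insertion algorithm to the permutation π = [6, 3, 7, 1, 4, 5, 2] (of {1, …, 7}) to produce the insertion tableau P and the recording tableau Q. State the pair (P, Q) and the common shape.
P = [1, 2, 5] / [3, 4] / [6, 7];  Q = [1, 3, 6] / [2, 5] / [4, 7];  common shape = (3, 2, 2)

Row-insert the values π_1, π_2, … into P one at a time, bumping the leftmost entry strictly greater than the inserted value down to the next row. The recording tableau Q records, in position (i, j), the step at which that cell was added to P.
  Insert 6 (step 1): P = [6];  Q = [1]
  Insert 3 (step 2): P = [3] / [6];  Q = [1] / [2]
  Insert 7 (step 3): P = [3, 7] / [6];  Q = [1, 3] / [2]
  Insert 1 (step 4): P = [1, 7] / [3] / [6];  Q = [1, 3] / [2] / [4]
  Insert 4 (step 5): P = [1, 4] / [3, 7] / [6];  Q = [1, 3] / [2, 5] / [4]
  Insert 5 (step 6): P = [1, 4, 5] / [3, 7] / [6];  Q = [1, 3, 6] / [2, 5] / [4]
  Insert 2 (step 7): P = [1, 2, 5] / [3, 4] / [6, 7];  Q = [1, 3, 6] / [2, 5] / [4, 7]
Final shape: (3, 2, 2).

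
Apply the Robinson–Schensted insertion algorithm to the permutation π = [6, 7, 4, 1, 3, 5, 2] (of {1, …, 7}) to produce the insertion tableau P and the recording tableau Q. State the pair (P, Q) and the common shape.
P = [1, 2, 5] / [3, 7] / [4] / [6];  Q = [1, 2, 6] / [3, 5] / [4] / [7];  common shape = (3, 2, 1, 1)

Row-insert the values π_1, π_2, … into P one at a time, bumping the leftmost entry strictly greater than the inserted value down to the next row. The recording tableau Q records, in position (i, j), the step at which that cell was added to P.
  Insert 6 (step 1): P = [6];  Q = [1]
  Insert 7 (step 2): P = [6, 7];  Q = [1, 2]
  Insert 4 (step 3): P = [4, 7] / [6];  Q = [1, 2] / [3]
  Insert 1 (step 4): P = [1, 7] / [4] / [6];  Q = [1, 2] / [3] / [4]
  Insert 3 (step 5): P = [1, 3] / [4, 7] / [6];  Q = [1, 2] / [3, 5] / [4]
  Insert 5 (step 6): P = [1, 3, 5] / [4, 7] / [6];  Q = [1, 2, 6] / [3, 5] / [4]
  Insert 2 (step 7): P = [1, 2, 5] / [3, 7] / [4] / [6];  Q = [1, 2, 6] / [3, 5] / [4] / [7]
Final shape: (3, 2, 1, 1).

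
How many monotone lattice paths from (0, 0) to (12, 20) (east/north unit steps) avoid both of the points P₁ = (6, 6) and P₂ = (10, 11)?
Number of paths = 176982540

Inclusion–exclusion. Total paths: C(32, 12) = 225792840. Through P₁: C(12, 6)·C(20, 6) = 35814240. Through P₂: C(21, 10)·C(11, 2) = 19399380. Since P₁ is strictly southwest of P₂, a monotone path through both must visit P₁ then P₂; paths through both = C(12, 6)·C(9, 4)·C(11, 2) = 6403320. Avoid both = 225792840 − 35814240 − 19399380 + 6403320 = 176982540.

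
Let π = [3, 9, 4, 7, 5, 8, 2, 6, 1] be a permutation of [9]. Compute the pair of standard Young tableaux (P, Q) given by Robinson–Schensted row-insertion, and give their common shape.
P = [1, 4, 5, 6] / [2, 8] / [3] / [7] / [9];  Q = [1, 2, 4, 6] / [3, 8] / [5] / [7] / [9];  common shape = (4, 2, 1, 1, 1)

Row-insert the values π_1, π_2, … into P one at a time, bumping the leftmost entry strictly greater than the inserted value down to the next row. The recording tableau Q records, in position (i, j), the step at which that cell was added to P.
  Insert 3 (step 1): P = [3];  Q = [1]
  Insert 9 (step 2): P = [3, 9];  Q = [1, 2]
  Insert 4 (step 3): P = [3, 4] / [9];  Q = [1, 2] / [3]
  Insert 7 (step 4): P = [3, 4, 7] / [9];  Q = [1, 2, 4] / [3]
  Insert 5 (step 5): P = [3, 4, 5] / [7] / [9];  Q = [1, 2, 4] / [3] / [5]
  Insert 8 (step 6): P = [3, 4, 5, 8] / [7] / [9];  Q = [1, 2, 4, 6] / [3] / [5]
  Insert 2 (step 7): P = [2, 4, 5, 8] / [3] / [7] / [9];  Q = [1, 2, 4, 6] / [3] / [5] / [7]
  Insert 6 (step 8): P = [2, 4, 5, 6] / [3, 8] / [7] / [9];  Q = [1, 2, 4, 6] / [3, 8] / [5] / [7]
  Insert 1 (step 9): P = [1, 4, 5, 6] / [2, 8] / [3] / [7] / [9];  Q = [1, 2, 4, 6] / [3, 8] / [5] / [7] / [9]
Final shape: (4, 2, 1, 1, 1).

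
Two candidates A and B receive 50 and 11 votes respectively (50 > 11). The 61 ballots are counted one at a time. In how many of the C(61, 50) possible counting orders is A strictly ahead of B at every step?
Strict-lead orderings = 267306097734

Total orderings of the 61 votes with 50 for A: C(61, 50) = 418094152866. By the Bertrand ballot formula (Cycle Lemma / reflection principle), the number of orderings in which A is strictly ahead of B throughout is (p − q)/(p + q) · C(p + q, p) = (50 − 11)/(50 + 11) · 418094152866 = 267306097734.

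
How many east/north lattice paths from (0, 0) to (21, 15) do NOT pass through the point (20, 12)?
Number of paths = 4664731200

Total paths from (0, 0) to (21, 15): C(36, 21) = 5567902560. Paths through (20, 12): (paths (0, 0) → (20, 12)) × (paths (20, 12) → (21, 15)) = C(32, 20) · C(4, 1) = 225792840 · 4 = 903171360. Avoidance count = 5567902560 − 903171360 = 4664731200.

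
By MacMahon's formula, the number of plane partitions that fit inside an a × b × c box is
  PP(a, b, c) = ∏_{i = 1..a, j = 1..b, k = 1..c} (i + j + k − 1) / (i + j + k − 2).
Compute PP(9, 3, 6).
PP(9, 3, 6) = 2530768240

Evaluate the triple product over i = 1..9, j = 1..3, k = 1..6. The factors are (2/1) · (3/2) · (4/3) · (5/4) · (6/5) · (7/6) · (3/2) · (4/3) · … (162 factors total). The numerators and denominators telescope so the product is an integer; carrying out the multiplication exactly gives PP(9, 3, 6) = 2530768240.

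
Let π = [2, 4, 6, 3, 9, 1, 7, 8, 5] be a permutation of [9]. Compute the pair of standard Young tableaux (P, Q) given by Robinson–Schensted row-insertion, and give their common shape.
P = [1, 3, 5, 7, 8] / [2, 6] / [4, 9];  Q = [1, 2, 3, 5, 8] / [4, 7] / [6, 9];  common shape = (5, 2, 2)

Row-insert the values π_1, π_2, … into P one at a time, bumping the leftmost entry strictly greater than the inserted value down to the next row. The recording tableau Q records, in position (i, j), the step at which that cell was added to P.
  Insert 2 (step 1): P = [2];  Q = [1]
  Insert 4 (step 2): P = [2, 4];  Q = [1, 2]
  Insert 6 (step 3): P = [2, 4, 6];  Q = [1, 2, 3]
  Insert 3 (step 4): P = [2, 3, 6] / [4];  Q = [1, 2, 3] / [4]
  Insert 9 (step 5): P = [2, 3, 6, 9] / [4];  Q = [1, 2, 3, 5] / [4]
  Insert 1 (step 6): P = [1, 3, 6, 9] / [2] / [4];  Q = [1, 2, 3, 5] / [4] / [6]
  Insert 7 (step 7): P = [1, 3, 6, 7] / [2, 9] / [4];  Q = [1, 2, 3, 5] / [4, 7] / [6]
  Insert 8 (step 8): P = [1, 3, 6, 7, 8] / [2, 9] / [4];  Q = [1, 2, 3, 5, 8] / [4, 7] / [6]
  Insert 5 (step 9): P = [1, 3, 5, 7, 8] / [2, 6] / [4, 9];  Q = [1, 2, 3, 5, 8] / [4, 7] / [6, 9]
Final shape: (5, 2, 2).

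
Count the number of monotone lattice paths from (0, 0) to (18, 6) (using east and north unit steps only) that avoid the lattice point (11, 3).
Number of paths = 90916

Total paths from (0, 0) to (18, 6): C(24, 18) = 134596. Paths through (11, 3): (paths (0, 0) → (11, 3)) × (paths (11, 3) → (18, 6)) = C(14, 11) · C(10, 7) = 364 · 120 = 43680. Avoidance count = 134596 − 43680 = 90916.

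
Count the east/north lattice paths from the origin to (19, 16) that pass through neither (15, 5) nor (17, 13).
Number of paths = 2848144290

Inclusion–exclusion. Total paths: C(35, 19) = 4059928950. Through P₁: C(20, 15)·C(15, 4) = 21162960. Through P₂: C(30, 17)·C(5, 2) = 1197598500. Since P₁ is strictly southwest of P₂, a monotone path through both must visit P₁ then P₂; paths through both = C(20, 15)·C(10, 2)·C(5, 2) = 6976800. Avoid both = 4059928950 − 21162960 − 1197598500 + 6976800 = 2848144290.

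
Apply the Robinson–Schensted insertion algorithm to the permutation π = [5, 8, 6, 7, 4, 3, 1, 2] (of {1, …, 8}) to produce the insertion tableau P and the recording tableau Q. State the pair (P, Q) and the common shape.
P = [1, 2, 7] / [3, 6] / [4] / [5] / [8];  Q = [1, 2, 4] / [3, 8] / [5] / [6] / [7];  common shape = (3, 2, 1, 1, 1)

Row-insert the values π_1, π_2, … into P one at a time, bumping the leftmost entry strictly greater than the inserted value down to the next row. The recording tableau Q records, in position (i, j), the step at which that cell was added to P.
  Insert 5 (step 1): P = [5];  Q = [1]
  Insert 8 (step 2): P = [5, 8];  Q = [1, 2]
  Insert 6 (step 3): P = [5, 6] / [8];  Q = [1, 2] / [3]
  Insert 7 (step 4): P = [5, 6, 7] / [8];  Q = [1, 2, 4] / [3]
  Insert 4 (step 5): P = [4, 6, 7] / [5] / [8];  Q = [1, 2, 4] / [3] / [5]
  Insert 3 (step 6): P = [3, 6, 7] / [4] / [5] / [8];  Q = [1, 2, 4] / [3] / [5] / [6]
  Insert 1 (step 7): P = [1, 6, 7] / [3] / [4] / [5] / [8];  Q = [1, 2, 4] / [3] / [5] / [6] / [7]
  Insert 2 (step 8): P = [1, 2, 7] / [3, 6] / [4] / [5] / [8];  Q = [1, 2, 4] / [3, 8] / [5] / [6] / [7]
Final shape: (3, 2, 1, 1, 1).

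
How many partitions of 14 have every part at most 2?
p(14, parts ≤ 2) = 8

Partitions of 14 with all parts ≤ 2: 2+2+2+2+2+2+2, 2+2+2+2+2+2+1+1, 2+2+2+2+2+1+1+1+1, 2+2+2+2+1+1+1+1+1+1, 2+2+2+1+1+1+1+1+1+1+1, 2+2+1+1+1+1+1+1+1+1+1+1, 2+1+1+1+1+1+1+1+1+1+1+1+1, 1+1+1+1+1+1+1+1+1+1+1+1+1+1. Count = 8.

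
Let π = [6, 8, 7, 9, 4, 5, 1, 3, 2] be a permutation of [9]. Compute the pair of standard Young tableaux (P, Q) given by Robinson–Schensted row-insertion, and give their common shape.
P = [1, 2, 9] / [3, 5] / [4, 7] / [6] / [8];  Q = [1, 2, 4] / [3, 6] / [5, 8] / [7] / [9];  common shape = (3, 2, 2, 1, 1)

Row-insert the values π_1, π_2, … into P one at a time, bumping the leftmost entry strictly greater than the inserted value down to the next row. The recording tableau Q records, in position (i, j), the step at which that cell was added to P.
  Insert 6 (step 1): P = [6];  Q = [1]
  Insert 8 (step 2): P = [6, 8];  Q = [1, 2]
  Insert 7 (step 3): P = [6, 7] / [8];  Q = [1, 2] / [3]
  Insert 9 (step 4): P = [6, 7, 9] / [8];  Q = [1, 2, 4] / [3]
  Insert 4 (step 5): P = [4, 7, 9] / [6] / [8];  Q = [1, 2, 4] / [3] / [5]
  Insert 5 (step 6): P = [4, 5, 9] / [6, 7] / [8];  Q = [1, 2, 4] / [3, 6] / [5]
  Insert 1 (step 7): P = [1, 5, 9] / [4, 7] / [6] / [8];  Q = [1, 2, 4] / [3, 6] / [5] / [7]
  Insert 3 (step 8): P = [1, 3, 9] / [4, 5] / [6, 7] / [8];  Q = [1, 2, 4] / [3, 6] / [5, 8] / [7]
  Insert 2 (step 9): P = [1, 2, 9] / [3, 5] / [4, 7] / [6] / [8];  Q = [1, 2, 4] / [3, 6] / [5, 8] / [7] / [9]
Final shape: (3, 2, 2, 1, 1).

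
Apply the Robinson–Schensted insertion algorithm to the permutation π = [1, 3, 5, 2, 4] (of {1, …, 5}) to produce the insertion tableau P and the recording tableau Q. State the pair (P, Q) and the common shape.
P = [1, 2, 4] / [3, 5];  Q = [1, 2, 3] / [4, 5];  common shape = (3, 2)

Row-insert the values π_1, π_2, … into P one at a time, bumping the leftmost entry strictly greater than the inserted value down to the next row. The recording tableau Q records, in position (i, j), the step at which that cell was added to P.
  Insert 1 (step 1): P = [1];  Q = [1]
  Insert 3 (step 2): P = [1, 3];  Q = [1, 2]
  Insert 5 (step 3): P = [1, 3, 5];  Q = [1, 2, 3]
  Insert 2 (step 4): P = [1, 2, 5] / [3];  Q = [1, 2, 3] / [4]
  Insert 4 (step 5): P = [1, 2, 4] / [3, 5];  Q = [1, 2, 3] / [4, 5]
Final shape: (3, 2).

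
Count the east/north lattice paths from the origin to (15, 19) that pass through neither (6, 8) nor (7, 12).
Number of paths = 1123958385

Inclusion–exclusion. Total paths: C(34, 15) = 1855967520. Through P₁: C(14, 6)·C(20, 9) = 504383880. Through P₂: C(19, 7)·C(15, 8) = 324246780. Since P₁ is strictly southwest of P₂, a monotone path through both must visit P₁ then P₂; paths through both = C(14, 6)·C(5, 1)·C(15, 8) = 96621525. Avoid both = 1855967520 − 504383880 − 324246780 + 96621525 = 1123958385.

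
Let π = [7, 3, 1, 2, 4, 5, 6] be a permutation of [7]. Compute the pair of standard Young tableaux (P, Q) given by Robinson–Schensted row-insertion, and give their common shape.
P = [1, 2, 4, 5, 6] / [3] / [7];  Q = [1, 4, 5, 6, 7] / [2] / [3];  common shape = (5, 1, 1)

Row-insert the values π_1, π_2, … into P one at a time, bumping the leftmost entry strictly greater than the inserted value down to the next row. The recording tableau Q records, in position (i, j), the step at which that cell was added to P.
  Insert 7 (step 1): P = [7];  Q = [1]
  Insert 3 (step 2): P = [3] / [7];  Q = [1] / [2]
  Insert 1 (step 3): P = [1] / [3] / [7];  Q = [1] / [2] / [3]
  Insert 2 (step 4): P = [1, 2] / [3] / [7];  Q = [1, 4] / [2] / [3]
  Insert 4 (step 5): P = [1, 2, 4] / [3] / [7];  Q = [1, 4, 5] / [2] / [3]
  Insert 5 (step 6): P = [1, 2, 4, 5] / [3] / [7];  Q = [1, 4, 5, 6] / [2] / [3]
  Insert 6 (step 7): P = [1, 2, 4, 5, 6] / [3] / [7];  Q = [1, 4, 5, 6, 7] / [2] / [3]
Final shape: (5, 1, 1).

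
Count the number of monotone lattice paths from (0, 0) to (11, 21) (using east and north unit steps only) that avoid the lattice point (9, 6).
Number of paths = 128343800

Total paths from (0, 0) to (11, 21): C(32, 11) = 129024480. Paths through (9, 6): (paths (0, 0) → (9, 6)) × (paths (9, 6) → (11, 21)) = C(15, 9) · C(17, 2) = 5005 · 136 = 680680. Avoidance count = 129024480 − 680680 = 128343800.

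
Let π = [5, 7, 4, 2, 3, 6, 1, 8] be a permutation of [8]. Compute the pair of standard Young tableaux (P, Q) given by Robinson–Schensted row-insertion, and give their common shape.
P = [1, 3, 6, 8] / [2, 7] / [4] / [5];  Q = [1, 2, 6, 8] / [3, 5] / [4] / [7];  common shape = (4, 2, 1, 1)

Row-insert the values π_1, π_2, … into P one at a time, bumping the leftmost entry strictly greater than the inserted value down to the next row. The recording tableau Q records, in position (i, j), the step at which that cell was added to P.
  Insert 5 (step 1): P = [5];  Q = [1]
  Insert 7 (step 2): P = [5, 7];  Q = [1, 2]
  Insert 4 (step 3): P = [4, 7] / [5];  Q = [1, 2] / [3]
  Insert 2 (step 4): P = [2, 7] / [4] / [5];  Q = [1, 2] / [3] / [4]
  Insert 3 (step 5): P = [2, 3] / [4, 7] / [5];  Q = [1, 2] / [3, 5] / [4]
  Insert 6 (step 6): P = [2, 3, 6] / [4, 7] / [5];  Q = [1, 2, 6] / [3, 5] / [4]
  Insert 1 (step 7): P = [1, 3, 6] / [2, 7] / [4] / [5];  Q = [1, 2, 6] / [3, 5] / [4] / [7]
  Insert 8 (step 8): P = [1, 3, 6, 8] / [2, 7] / [4] / [5];  Q = [1, 2, 6, 8] / [3, 5] / [4] / [7]
Final shape: (4, 2, 1, 1).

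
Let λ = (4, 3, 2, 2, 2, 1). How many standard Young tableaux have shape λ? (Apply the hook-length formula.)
# SYT of shape (4, 3, 2, 2, 2, 1) = 36608

Hook-length formula: f^λ = n! / Π hook(c), product over all cells c of the Young diagram. For λ = (4, 3, 2, 2, 2, 1), n = 14 boxes. Hook lengths by row (left-to-right, top-to-bottom): [9, 7, 3, 1]; [7, 5, 1]; [5, 3]; [4, 2]; [3, 1]; [1]. Product of hooks = 2381400. So f^λ = 14! / 2381400 = 87178291200 / 2381400 = 36608.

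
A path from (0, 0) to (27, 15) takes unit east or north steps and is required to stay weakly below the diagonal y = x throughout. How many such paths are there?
Number of paths = 45812198536

By the reflection principle (André's argument), the number of monotone paths to (27, 15) with n ≤ m that never go above y = x is C(42, 27) − C(42, 28) = 98672427616 − 52860229080 = 45812198536.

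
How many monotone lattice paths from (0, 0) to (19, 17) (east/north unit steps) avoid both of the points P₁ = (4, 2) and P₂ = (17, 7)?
Number of paths = 6256373256

Inclusion–exclusion. Total paths: C(36, 19) = 8597496600. Through P₁: C(6, 4)·C(30, 15) = 2326762800. Through P₂: C(24, 17)·C(12, 2) = 22842864. Since P₁ is strictly southwest of P₂, a monotone path through both must visit P₁ then P₂; paths through both = C(6, 4)·C(18, 13)·C(12, 2) = 8482320. Avoid both = 8597496600 − 2326762800 − 22842864 + 8482320 = 6256373256.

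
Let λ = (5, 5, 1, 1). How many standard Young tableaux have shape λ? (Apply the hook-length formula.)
# SYT of shape (5, 5, 1, 1) = 1485

Hook-length formula: f^λ = n! / Π hook(c), product over all cells c of the Young diagram. For λ = (5, 5, 1, 1), n = 12 boxes. Hook lengths by row (left-to-right, top-to-bottom): [8, 5, 4, 3, 2]; [7, 4, 3, 2, 1]; [2]; [1]. Product of hooks = 322560. So f^λ = 12! / 322560 = 479001600 / 322560 = 1485.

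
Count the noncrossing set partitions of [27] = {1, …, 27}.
C_27 = 69533550916004

These noncrossing partitions are counted by the Catalan number C_n = (1/(n + 1)) · C(2n, n). For n = 27: C_27 = (1/28) · C(54, 27) = 1946939425648112/28 = 69533550916004.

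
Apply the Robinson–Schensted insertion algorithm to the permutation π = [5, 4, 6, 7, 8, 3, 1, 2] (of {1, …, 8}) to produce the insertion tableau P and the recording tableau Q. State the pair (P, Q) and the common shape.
P = [1, 2, 7, 8] / [3, 6] / [4] / [5];  Q = [1, 3, 4, 5] / [2, 8] / [6] / [7];  common shape = (4, 2, 1, 1)

Row-insert the values π_1, π_2, … into P one at a time, bumping the leftmost entry strictly greater than the inserted value down to the next row. The recording tableau Q records, in position (i, j), the step at which that cell was added to P.
  Insert 5 (step 1): P = [5];  Q = [1]
  Insert 4 (step 2): P = [4] / [5];  Q = [1] / [2]
  Insert 6 (step 3): P = [4, 6] / [5];  Q = [1, 3] / [2]
  Insert 7 (step 4): P = [4, 6, 7] / [5];  Q = [1, 3, 4] / [2]
  Insert 8 (step 5): P = [4, 6, 7, 8] / [5];  Q = [1, 3, 4, 5] / [2]
  Insert 3 (step 6): P = [3, 6, 7, 8] / [4] / [5];  Q = [1, 3, 4, 5] / [2] / [6]
  Insert 1 (step 7): P = [1, 6, 7, 8] / [3] / [4] / [5];  Q = [1, 3, 4, 5] / [2] / [6] / [7]
  Insert 2 (step 8): P = [1, 2, 7, 8] / [3, 6] / [4] / [5];  Q = [1, 3, 4, 5] / [2, 8] / [6] / [7]
Final shape: (4, 2, 1, 1).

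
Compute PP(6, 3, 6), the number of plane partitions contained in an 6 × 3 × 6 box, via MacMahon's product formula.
PP(6, 3, 6) = 24293412

Evaluate the triple product over i = 1..6, j = 1..3, k = 1..6. The factors are (2/1) · (3/2) · (4/3) · (5/4) · (6/5) · (7/6) · (3/2) · (4/3) · … (108 factors total). The numerators and denominators telescope so the product is an integer; carrying out the multiplication exactly gives PP(6, 3, 6) = 24293412.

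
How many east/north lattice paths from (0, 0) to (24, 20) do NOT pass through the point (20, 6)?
Number of paths = 1760334846270

Total paths from (0, 0) to (24, 20): C(44, 24) = 1761039350070. Paths through (20, 6): (paths (0, 0) → (20, 6)) × (paths (20, 6) → (24, 20)) = C(26, 20) · C(18, 4) = 230230 · 3060 = 704503800. Avoidance count = 1761039350070 − 704503800 = 1760334846270.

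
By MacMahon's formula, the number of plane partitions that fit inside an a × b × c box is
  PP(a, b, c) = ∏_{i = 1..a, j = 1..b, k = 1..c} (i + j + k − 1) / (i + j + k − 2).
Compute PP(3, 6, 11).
PP(3, 6, 11) = 31803696288

Evaluate the triple product over i = 1..3, j = 1..6, k = 1..11. The factors are (2/1) · (3/2) · (4/3) · (5/4) · (6/5) · (7/6) · (8/7) · (9/8) · … (198 factors total). The numerators and denominators telescope so the product is an integer; carrying out the multiplication exactly gives PP(3, 6, 11) = 31803696288.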